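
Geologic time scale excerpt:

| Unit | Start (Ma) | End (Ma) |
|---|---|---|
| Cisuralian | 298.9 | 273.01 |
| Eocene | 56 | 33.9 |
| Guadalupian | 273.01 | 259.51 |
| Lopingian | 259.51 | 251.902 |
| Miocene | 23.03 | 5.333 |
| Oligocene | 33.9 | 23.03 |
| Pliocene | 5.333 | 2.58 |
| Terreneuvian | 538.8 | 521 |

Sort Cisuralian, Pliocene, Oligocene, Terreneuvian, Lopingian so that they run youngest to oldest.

Sorting by start age (ascending Ma, since larger Ma = older): Pliocene start 5.333, Oligocene start 33.9, Lopingian start 259.51, Cisuralian start 298.9, Terreneuvian start 538.8.

Pliocene, then Oligocene, then Lopingian, then Cisuralian, then Terreneuvian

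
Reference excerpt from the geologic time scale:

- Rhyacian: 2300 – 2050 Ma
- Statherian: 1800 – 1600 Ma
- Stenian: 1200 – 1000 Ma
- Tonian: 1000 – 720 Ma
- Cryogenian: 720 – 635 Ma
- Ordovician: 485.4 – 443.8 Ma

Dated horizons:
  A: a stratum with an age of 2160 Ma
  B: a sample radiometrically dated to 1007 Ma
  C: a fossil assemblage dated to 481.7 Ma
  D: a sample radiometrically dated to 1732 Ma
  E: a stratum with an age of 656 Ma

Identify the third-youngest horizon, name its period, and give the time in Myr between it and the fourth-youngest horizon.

Sorted youngest-first by Ma: C (481.7), E (656), B (1007), D (1732), A (2160).
The third youngest is B at 1007 Ma, which lies in 1200–1000 Ma: the Stenian.
The fourth youngest is D at 1732 Ma; separation = |1007 − 1732| = 725 Myr.

B, in the Stenian; 725 million years to D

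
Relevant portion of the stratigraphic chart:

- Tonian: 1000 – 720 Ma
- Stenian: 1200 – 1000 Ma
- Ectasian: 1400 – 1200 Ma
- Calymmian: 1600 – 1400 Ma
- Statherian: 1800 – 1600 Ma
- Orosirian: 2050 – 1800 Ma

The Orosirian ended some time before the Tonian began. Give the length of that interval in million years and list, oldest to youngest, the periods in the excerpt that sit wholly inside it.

800 million years; Statherian, Calymmian, Ectasian, Stenian

The Orosirian closes at 1800 Ma and the Tonian opens at 1000 Ma, so the interval is 1800 − 1000 = 800 Myr.
A period fits inside if it starts at or after 1800 Ma and ends at or before 1000 Ma; oldest first that gives Statherian, Calymmian, Ectasian, Stenian.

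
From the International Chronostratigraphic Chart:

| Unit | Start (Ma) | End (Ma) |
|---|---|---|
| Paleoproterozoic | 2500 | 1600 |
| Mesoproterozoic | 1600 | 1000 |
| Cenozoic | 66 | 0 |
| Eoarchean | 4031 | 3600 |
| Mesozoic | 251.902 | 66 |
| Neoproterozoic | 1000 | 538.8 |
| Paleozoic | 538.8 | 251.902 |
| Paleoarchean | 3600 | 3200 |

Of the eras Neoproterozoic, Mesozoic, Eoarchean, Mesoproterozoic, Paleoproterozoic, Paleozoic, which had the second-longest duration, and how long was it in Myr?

Mesoproterozoic, 600 million years

Start − end for each: Neoproterozoic 1000 − 538.8 = 461.2; Mesozoic 251.902 − 66 = 185.902; Eoarchean 4031 − 3600 = 431; Mesoproterozoic 1600 − 1000 = 600; Paleoproterozoic 2500 − 1600 = 900; Paleozoic 538.8 − 251.902 = 286.898.
Ranking these from longest: Paleoproterozoic > Mesoproterozoic > Neoproterozoic > Eoarchean > Paleozoic > Mesozoic.
Position 2 in that ranking is Mesoproterozoic, which lasted 600 Myr.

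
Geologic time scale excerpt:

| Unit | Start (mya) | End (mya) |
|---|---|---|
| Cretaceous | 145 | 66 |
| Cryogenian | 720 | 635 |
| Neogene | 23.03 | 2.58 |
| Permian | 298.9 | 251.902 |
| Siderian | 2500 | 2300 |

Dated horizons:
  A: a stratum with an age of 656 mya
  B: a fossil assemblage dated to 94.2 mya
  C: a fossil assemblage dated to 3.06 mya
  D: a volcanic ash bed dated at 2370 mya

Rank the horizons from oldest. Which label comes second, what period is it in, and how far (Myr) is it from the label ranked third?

Sorted oldest-first by Ma: D (2370), A (656), B (94.2), C (3.06).
The second oldest is A at 656 Ma, which lies in 720–635 Ma: the Cryogenian.
The third oldest is B at 94.2 Ma; separation = |656 − 94.2| = 561.8 Myr.

A, in the Cryogenian; 561.8 million years to B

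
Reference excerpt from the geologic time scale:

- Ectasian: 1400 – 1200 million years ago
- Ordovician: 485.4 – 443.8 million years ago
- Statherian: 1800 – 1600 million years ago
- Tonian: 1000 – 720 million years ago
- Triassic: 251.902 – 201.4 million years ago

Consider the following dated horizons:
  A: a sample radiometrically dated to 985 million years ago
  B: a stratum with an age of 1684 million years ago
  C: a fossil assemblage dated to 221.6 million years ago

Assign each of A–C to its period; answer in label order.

Match each age against the start–end ranges in the excerpt: A = 985 Ma → Tonian (1000–720); B = 1684 Ma → Statherian (1800–1600); C = 221.6 Ma → Triassic (251.902–201.4).

A — Tonian; B — Statherian; C — Triassic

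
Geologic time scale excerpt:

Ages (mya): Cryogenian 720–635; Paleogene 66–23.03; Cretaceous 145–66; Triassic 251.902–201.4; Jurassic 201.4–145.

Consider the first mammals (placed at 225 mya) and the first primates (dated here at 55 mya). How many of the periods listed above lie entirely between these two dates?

2

The older date is 225 Ma and the younger is 55 Ma.
Periods with start < 225 and end > 55 Ma: Jurassic (201.4–145), Cretaceous (145–66).
That is 2 complete periods.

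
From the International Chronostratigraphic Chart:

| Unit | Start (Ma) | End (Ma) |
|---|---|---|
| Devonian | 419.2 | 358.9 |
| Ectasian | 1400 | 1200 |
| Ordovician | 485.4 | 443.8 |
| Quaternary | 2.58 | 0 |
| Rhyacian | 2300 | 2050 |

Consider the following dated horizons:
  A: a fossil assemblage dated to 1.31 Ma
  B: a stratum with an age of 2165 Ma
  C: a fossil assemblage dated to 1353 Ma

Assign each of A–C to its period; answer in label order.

A — Quaternary; B — Rhyacian; C — Ectasian

A: 1.31 Ma lies in 2.58–0 Ma, so Quaternary.
B: 2165 Ma lies in 2300–2050 Ma, so Rhyacian.
C: 1353 Ma lies in 1400–1200 Ma, so Ectasian.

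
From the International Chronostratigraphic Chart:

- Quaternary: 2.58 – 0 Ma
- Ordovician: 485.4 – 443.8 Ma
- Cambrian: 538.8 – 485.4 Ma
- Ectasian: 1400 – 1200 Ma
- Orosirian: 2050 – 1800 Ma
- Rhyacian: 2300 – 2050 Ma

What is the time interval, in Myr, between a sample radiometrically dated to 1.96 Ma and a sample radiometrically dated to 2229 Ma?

2229 − 1.96 = 2227.04 million years.

2227.04 million years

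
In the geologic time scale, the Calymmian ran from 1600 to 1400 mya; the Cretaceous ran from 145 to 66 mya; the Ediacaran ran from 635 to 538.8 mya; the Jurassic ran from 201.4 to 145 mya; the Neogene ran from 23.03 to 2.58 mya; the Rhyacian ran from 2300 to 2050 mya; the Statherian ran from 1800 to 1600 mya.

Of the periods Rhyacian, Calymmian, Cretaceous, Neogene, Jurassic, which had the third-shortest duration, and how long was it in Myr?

Cretaceous, 79 million years

Durations: Rhyacian 250; Calymmian 200; Cretaceous 79; Neogene 20.45; Jurassic 56.4 Myr.
Sorted shortest-first: Neogene (20.45), Jurassic (56.4), Cretaceous (79), Calymmian (200), Rhyacian (250).
The third shortest is Cretaceous at 79 Myr.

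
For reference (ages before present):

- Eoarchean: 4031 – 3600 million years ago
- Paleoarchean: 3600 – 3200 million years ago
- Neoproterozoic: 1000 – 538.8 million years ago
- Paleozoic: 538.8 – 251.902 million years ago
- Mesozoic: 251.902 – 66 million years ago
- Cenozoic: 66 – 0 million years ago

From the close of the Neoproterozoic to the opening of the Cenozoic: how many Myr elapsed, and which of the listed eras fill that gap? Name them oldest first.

472.8 million years; Paleozoic, Mesozoic

End of Neoproterozoic = 538.8 Ma; start of Cenozoic = 66 Ma.
Gap = 538.8 − 66 = 472.8 Myr.
Eras wholly inside 538.8–66 Ma: Paleozoic (538.8–251.902), Mesozoic (251.902–66).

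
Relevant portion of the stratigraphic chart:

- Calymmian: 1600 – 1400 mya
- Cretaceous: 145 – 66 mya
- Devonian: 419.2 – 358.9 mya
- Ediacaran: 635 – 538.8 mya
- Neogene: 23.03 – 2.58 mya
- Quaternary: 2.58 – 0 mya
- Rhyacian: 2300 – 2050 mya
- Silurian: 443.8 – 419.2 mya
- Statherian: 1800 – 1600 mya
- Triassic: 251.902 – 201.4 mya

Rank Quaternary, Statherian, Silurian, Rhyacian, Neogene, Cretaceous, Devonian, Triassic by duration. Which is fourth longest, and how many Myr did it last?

Devonian, 60.3 million years

Start − end for each: Quaternary 2.58 − 0 = 2.58; Statherian 1800 − 1600 = 200; Silurian 443.8 − 419.2 = 24.6; Rhyacian 2300 − 2050 = 250; Neogene 23.03 − 2.58 = 20.45; Cretaceous 145 − 66 = 79; Devonian 419.2 − 358.9 = 60.3; Triassic 251.902 − 201.4 = 50.502.
Ranking these from longest: Rhyacian > Statherian > Cretaceous > Devonian > Triassic > Silurian > Neogene > Quaternary.
Position 4 in that ranking is Devonian, which lasted 60.3 Myr.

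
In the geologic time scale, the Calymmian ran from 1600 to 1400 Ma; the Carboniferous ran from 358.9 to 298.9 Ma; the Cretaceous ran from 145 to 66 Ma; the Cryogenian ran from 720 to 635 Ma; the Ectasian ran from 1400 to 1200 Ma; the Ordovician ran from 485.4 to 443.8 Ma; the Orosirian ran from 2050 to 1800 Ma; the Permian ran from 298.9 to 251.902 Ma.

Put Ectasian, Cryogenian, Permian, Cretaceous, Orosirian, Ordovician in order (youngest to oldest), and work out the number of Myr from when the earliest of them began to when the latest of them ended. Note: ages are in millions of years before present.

Cretaceous, Permian, Ordovician, Cryogenian, Ectasian, Orosirian; total span 1984 Myr

From the excerpt: Ectasian 1400–1200; Cryogenian 720–635; Permian 298.9–251.902; Cretaceous 145–66; Orosirian 2050–1800; Ordovician 485.4–443.8 (Ma).
Larger Ma is earlier, so the oldest is Orosirian and the youngest is Cretaceous; youngest to oldest: Cretaceous, Permian, Ordovician, Cryogenian, Ectasian, Orosirian.
Oldest start 2050 minus youngest end 66 gives 1984 Myr overall.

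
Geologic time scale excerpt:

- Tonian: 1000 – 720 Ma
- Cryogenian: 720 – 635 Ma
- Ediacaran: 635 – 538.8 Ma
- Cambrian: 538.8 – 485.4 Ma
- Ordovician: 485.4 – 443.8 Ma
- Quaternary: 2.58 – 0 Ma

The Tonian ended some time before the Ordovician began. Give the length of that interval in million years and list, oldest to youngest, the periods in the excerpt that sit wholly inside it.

234.6 million years; Cryogenian, Ediacaran, Cambrian

The Tonian closes at 720 Ma and the Ordovician opens at 485.4 Ma, so the interval is 720 − 485.4 = 234.6 Myr.
A period fits inside if it starts at or after 720 Ma and ends at or before 485.4 Ma; oldest first that gives Cryogenian, Ediacaran, Cambrian.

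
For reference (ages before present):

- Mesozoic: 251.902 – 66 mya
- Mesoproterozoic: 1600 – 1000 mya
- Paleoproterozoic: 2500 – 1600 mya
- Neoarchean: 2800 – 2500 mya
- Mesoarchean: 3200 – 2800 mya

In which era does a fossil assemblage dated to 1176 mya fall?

Mesoproterozoic

1176 Ma lies between 1600 and 1000 Ma, so it falls in the Mesoproterozoic.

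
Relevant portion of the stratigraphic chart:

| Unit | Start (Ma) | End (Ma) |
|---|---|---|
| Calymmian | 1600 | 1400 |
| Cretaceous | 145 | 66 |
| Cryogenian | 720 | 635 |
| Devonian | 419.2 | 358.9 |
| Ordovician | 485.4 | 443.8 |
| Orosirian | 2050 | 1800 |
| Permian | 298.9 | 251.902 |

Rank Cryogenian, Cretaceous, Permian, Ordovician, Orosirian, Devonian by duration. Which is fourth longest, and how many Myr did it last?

Devonian, 60.3 million years

Start − end for each: Cryogenian 720 − 635 = 85; Cretaceous 145 − 66 = 79; Permian 298.9 − 251.902 = 46.998; Ordovician 485.4 − 443.8 = 41.6; Orosirian 2050 − 1800 = 250; Devonian 419.2 − 358.9 = 60.3.
Ranking these from longest: Orosirian > Cryogenian > Cretaceous > Devonian > Permian > Ordovician.
Position 4 in that ranking is Devonian, which lasted 60.3 Myr.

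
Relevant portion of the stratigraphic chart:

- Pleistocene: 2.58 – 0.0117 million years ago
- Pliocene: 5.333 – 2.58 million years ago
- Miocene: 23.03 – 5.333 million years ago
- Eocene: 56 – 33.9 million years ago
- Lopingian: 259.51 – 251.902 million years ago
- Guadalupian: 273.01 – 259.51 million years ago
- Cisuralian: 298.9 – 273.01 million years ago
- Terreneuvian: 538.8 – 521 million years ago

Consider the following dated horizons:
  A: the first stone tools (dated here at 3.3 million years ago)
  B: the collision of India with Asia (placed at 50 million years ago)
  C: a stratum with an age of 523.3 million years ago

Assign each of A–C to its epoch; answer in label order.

Match each age against the start–end ranges in the excerpt: A = 3.3 Ma → Pliocene (5.333–2.58); B = 50 Ma → Eocene (56–33.9); C = 523.3 Ma → Terreneuvian (538.8–521).

A — Pliocene; B — Eocene; C — Terreneuvian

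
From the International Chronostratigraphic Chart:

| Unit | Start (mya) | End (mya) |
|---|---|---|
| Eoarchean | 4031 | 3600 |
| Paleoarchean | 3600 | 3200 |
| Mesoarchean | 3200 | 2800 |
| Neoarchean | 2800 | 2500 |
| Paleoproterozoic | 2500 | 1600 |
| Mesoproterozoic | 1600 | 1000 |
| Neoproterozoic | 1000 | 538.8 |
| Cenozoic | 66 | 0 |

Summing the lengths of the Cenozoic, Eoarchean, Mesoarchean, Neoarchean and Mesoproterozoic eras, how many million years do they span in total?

1797 million years

Duration is start − end for each: (66 − 0) + (4031 − 3600) + (3200 − 2800) + (2800 − 2500) + (1600 − 1000).
That is 66 + 431 + 400 + 300 + 600, which totals 1797 million years.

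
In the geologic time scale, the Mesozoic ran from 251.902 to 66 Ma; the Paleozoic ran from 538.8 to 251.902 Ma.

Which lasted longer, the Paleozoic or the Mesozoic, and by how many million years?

Paleozoic, by 100.996 million years

Paleozoic: 538.8 − 251.902 = 286.898 Myr.
Mesozoic: 251.902 − 66 = 185.902 Myr.
Difference: 286.898 − 185.902 = 100.996 Myr, so the Paleozoic was longer.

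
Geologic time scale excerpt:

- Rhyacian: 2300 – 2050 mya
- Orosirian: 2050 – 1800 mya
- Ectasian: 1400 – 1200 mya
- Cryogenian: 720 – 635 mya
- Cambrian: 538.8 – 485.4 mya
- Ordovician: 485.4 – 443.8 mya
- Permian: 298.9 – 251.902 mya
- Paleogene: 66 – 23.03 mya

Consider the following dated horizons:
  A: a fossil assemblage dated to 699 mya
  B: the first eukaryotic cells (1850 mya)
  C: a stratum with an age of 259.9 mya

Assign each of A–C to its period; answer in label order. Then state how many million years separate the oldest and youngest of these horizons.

Match each age against the start–end ranges in the excerpt: A = 699 Ma → Cryogenian (720–635); B = 1850 Ma → Orosirian (2050–1800); C = 259.9 Ma → Permian (298.9–251.902).
The largest age is 1850 Ma and the smallest is 259.9 Ma; their difference is 1590.1 Myr.

A — Cryogenian; B — Orosirian; C — Permian; span 1590.1 million years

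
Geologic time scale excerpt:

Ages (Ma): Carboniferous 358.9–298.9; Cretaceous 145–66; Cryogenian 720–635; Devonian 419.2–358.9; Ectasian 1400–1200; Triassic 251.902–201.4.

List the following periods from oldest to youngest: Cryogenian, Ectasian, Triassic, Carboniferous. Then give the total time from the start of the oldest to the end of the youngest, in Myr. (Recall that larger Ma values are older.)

Ectasian, Cryogenian, Carboniferous, Triassic; total span 1198.6 Myr

From the excerpt: Cryogenian 720–635; Ectasian 1400–1200; Triassic 251.902–201.4; Carboniferous 358.9–298.9 (Ma).
Larger Ma is earlier, so the oldest is Ectasian and the youngest is Triassic; oldest to youngest: Ectasian, Cryogenian, Carboniferous, Triassic.
Oldest start 1400 minus youngest end 201.4 gives 1198.6 Myr overall.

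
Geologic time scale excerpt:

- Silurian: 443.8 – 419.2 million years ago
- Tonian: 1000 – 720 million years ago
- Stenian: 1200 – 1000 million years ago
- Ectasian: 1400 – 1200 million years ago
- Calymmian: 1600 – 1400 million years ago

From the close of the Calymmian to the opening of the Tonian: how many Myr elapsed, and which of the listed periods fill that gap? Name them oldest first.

400 million years; Ectasian, Stenian

End of Calymmian = 1400 Ma; start of Tonian = 1000 Ma.
Gap = 1400 − 1000 = 400 Myr.
Periods wholly inside 1400–1000 Ma: Ectasian (1400–1200), Stenian (1200–1000).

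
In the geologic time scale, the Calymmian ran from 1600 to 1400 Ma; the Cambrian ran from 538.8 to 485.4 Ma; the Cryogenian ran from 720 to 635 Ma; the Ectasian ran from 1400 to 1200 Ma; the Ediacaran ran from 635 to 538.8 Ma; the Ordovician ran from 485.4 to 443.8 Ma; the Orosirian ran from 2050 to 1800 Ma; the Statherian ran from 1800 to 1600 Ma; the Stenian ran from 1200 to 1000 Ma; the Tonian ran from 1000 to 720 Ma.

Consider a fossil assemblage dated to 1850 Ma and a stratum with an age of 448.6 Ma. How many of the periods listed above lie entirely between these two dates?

8

1850 Ma sits inside the Orosirian (2050–1800) and 448.6 Ma inside the Ordovician (485.4–443.8); neither of those is wholly between the two dates.
The listed periods lying completely between them are Statherian, Calymmian, Ectasian, Stenian, Tonian, Cryogenian, Ediacaran, Cambrian — 8 in all.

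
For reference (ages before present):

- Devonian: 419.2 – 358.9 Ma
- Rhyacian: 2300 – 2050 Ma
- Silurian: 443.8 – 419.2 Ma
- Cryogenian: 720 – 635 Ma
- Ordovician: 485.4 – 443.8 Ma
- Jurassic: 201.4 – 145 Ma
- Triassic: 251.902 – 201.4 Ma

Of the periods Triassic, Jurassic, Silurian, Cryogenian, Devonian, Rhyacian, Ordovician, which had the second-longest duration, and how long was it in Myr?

Durations: Triassic 50.502; Jurassic 56.4; Silurian 24.6; Cryogenian 85; Devonian 60.3; Rhyacian 250; Ordovician 41.6 Myr.
Sorted longest-first: Rhyacian (250), Cryogenian (85), Devonian (60.3), Jurassic (56.4), Triassic (50.502), Ordovician (41.6), Silurian (24.6).
The second longest is Cryogenian at 85 Myr.

Cryogenian, 85 million years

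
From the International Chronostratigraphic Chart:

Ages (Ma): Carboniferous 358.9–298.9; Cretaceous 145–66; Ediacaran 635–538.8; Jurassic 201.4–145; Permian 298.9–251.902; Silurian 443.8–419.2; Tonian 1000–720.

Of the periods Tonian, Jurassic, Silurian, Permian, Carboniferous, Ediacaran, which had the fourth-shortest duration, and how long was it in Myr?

Start − end for each: Tonian 1000 − 720 = 280; Jurassic 201.4 − 145 = 56.4; Silurian 443.8 − 419.2 = 24.6; Permian 298.9 − 251.902 = 46.998; Carboniferous 358.9 − 298.9 = 60; Ediacaran 635 − 538.8 = 96.2.
Ranking these from shortest: Silurian < Permian < Jurassic < Carboniferous < Ediacaran < Tonian.
Position 4 in that ranking is Carboniferous, which lasted 60 Myr.

Carboniferous, 60 million years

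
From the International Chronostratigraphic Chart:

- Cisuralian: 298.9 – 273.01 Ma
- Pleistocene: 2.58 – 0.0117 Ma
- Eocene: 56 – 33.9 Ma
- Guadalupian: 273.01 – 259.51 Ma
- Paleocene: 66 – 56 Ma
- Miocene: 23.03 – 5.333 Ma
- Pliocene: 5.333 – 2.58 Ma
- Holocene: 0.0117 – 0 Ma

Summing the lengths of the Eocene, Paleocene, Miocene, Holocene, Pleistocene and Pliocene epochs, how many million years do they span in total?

Duration is start − end for each: (56 − 33.9) + (66 − 56) + (23.03 − 5.333) + (0.0117 − 0) + (2.58 − 0.0117) + (5.333 − 2.58).
That is 22.1 + 10 + 17.697 + 0.0117 + 2.5683 + 2.753, which totals 55.13 million years.

55.13 million years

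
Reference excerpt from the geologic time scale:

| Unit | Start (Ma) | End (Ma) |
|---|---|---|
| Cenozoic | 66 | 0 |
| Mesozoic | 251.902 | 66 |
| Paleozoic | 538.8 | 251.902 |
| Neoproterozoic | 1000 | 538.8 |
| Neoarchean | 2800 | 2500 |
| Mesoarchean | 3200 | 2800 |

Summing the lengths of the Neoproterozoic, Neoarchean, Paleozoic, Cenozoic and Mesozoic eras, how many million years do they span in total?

Duration is start − end for each: (1000 − 538.8) + (2800 − 2500) + (538.8 − 251.902) + (66 − 0) + (251.902 − 66).
That is 461.2 + 300 + 286.898 + 66 + 185.902, which totals 1300 million years.

1300 million years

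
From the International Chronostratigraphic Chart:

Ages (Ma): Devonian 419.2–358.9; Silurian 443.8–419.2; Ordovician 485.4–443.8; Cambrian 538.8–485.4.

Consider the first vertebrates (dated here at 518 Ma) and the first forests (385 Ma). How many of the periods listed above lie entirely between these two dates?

The older date is 518 Ma and the younger is 385 Ma.
Periods with start < 518 and end > 385 Ma: Ordovician (485.4–443.8), Silurian (443.8–419.2).
That is 2 complete periods.

2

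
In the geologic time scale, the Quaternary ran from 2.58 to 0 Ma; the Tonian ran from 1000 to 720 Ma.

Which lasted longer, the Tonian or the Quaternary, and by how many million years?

Tonian, by 277.42 million years

Tonian: 1000 − 720 = 280 Myr.
Quaternary: 2.58 − 0 = 2.58 Myr.
Difference: 280 − 2.58 = 277.42 Myr, so the Tonian was longer.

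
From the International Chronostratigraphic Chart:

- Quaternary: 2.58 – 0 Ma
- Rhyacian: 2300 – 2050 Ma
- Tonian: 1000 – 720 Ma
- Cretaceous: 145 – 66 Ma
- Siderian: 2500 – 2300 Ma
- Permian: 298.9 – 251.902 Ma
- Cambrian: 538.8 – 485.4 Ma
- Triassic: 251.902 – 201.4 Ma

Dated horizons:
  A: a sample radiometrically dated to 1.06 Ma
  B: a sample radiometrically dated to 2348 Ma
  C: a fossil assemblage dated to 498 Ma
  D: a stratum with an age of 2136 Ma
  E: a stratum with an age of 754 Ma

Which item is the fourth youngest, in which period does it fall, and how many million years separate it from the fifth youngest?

D, in the Rhyacian; 212 million years to B

Smaller Ma means younger, so youngest first: A 1.06 < C 498 < E 754 < D 2136 < B 2348.
Counting 4 along gives D (2136 Ma); the excerpt puts that inside the Rhyacian, 2300–2050 Ma.
Next in line is B (2348 Ma), and 2348 − 2136 = 212 Myr.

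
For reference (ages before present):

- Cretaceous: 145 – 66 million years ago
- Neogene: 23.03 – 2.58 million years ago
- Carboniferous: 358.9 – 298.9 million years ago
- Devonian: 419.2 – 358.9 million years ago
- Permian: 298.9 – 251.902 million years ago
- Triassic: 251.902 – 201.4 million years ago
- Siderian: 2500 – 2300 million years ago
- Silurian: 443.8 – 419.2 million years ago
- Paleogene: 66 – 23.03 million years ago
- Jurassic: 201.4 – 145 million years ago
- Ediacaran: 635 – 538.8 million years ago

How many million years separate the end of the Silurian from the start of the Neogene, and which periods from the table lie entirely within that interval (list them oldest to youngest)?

The Silurian closes at 419.2 Ma and the Neogene opens at 23.03 Ma, so the interval is 419.2 − 23.03 = 396.17 Myr.
A period fits inside if it starts at or after 419.2 Ma and ends at or before 23.03 Ma; oldest first that gives Devonian, Carboniferous, Permian, Triassic, Jurassic, Cretaceous, Paleogene.

396.17 million years; Devonian, Carboniferous, Permian, Triassic, Jurassic, Cretaceous, Paleogene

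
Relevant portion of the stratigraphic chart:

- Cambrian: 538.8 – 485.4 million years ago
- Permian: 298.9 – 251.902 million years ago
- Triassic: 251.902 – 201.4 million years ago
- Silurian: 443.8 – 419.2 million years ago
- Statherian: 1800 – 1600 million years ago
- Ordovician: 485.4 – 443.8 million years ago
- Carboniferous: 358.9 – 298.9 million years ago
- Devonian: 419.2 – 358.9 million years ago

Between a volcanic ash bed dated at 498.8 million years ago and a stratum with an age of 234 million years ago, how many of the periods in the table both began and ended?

5

498.8 Ma sits inside the Cambrian (538.8–485.4) and 234 Ma inside the Triassic (251.902–201.4); neither of those is wholly between the two dates.
The listed periods lying completely between them are Ordovician, Silurian, Devonian, Carboniferous, Permian — 5 in all.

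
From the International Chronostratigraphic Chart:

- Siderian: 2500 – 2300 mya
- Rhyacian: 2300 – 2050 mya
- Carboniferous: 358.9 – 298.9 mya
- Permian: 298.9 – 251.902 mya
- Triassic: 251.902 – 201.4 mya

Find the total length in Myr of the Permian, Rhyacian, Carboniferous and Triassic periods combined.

407.5 million years

Each duration: Permian = 46.998; Rhyacian = 250; Carboniferous = 60; Triassic = 50.502.
Sum: 46.998 + 250 + 60 + 50.502 = 407.5 Myr.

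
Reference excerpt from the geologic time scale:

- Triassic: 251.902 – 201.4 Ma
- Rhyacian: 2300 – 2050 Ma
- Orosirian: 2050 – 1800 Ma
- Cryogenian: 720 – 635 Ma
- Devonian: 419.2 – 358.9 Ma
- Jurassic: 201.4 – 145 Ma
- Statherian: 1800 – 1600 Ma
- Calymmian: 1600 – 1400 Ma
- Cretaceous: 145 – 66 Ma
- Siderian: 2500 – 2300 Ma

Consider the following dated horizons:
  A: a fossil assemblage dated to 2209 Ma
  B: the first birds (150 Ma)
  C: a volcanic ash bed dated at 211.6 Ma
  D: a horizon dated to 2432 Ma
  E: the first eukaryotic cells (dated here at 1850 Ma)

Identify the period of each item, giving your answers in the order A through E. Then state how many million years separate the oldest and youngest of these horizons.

A — Rhyacian; B — Jurassic; C — Triassic; D — Siderian; E — Orosirian; span 2282 million years

Match each age against the start–end ranges in the excerpt: A = 2209 Ma → Rhyacian (2300–2050); B = 150 Ma → Jurassic (201.4–145); C = 211.6 Ma → Triassic (251.902–201.4); D = 2432 Ma → Siderian (2500–2300); E = 1850 Ma → Orosirian (2050–1800).
The largest age is 2432 Ma and the smallest is 150 Ma; their difference is 2282 Myr.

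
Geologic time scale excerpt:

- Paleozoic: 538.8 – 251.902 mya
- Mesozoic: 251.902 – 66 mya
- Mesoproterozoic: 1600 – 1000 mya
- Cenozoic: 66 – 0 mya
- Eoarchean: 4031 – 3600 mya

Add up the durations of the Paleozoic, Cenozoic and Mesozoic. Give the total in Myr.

Duration is start − end for each: (538.8 − 251.902) + (66 − 0) + (251.902 − 66).
That is 286.898 + 66 + 185.902, which totals 538.8 million years.

538.8 million years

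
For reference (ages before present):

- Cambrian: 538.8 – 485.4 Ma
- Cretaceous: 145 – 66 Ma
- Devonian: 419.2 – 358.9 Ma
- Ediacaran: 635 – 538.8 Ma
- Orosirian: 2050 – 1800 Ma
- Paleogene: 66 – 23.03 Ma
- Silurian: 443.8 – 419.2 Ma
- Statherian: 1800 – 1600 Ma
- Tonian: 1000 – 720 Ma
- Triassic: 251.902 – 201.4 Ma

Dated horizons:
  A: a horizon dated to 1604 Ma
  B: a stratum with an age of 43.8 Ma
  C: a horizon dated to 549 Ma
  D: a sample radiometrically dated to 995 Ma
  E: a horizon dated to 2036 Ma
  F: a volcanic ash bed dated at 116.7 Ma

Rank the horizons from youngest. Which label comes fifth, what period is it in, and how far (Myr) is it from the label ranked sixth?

A, in the Statherian; 432 million years to E

Sorted youngest-first by Ma: B (43.8), F (116.7), C (549), D (995), A (1604), E (2036).
The fifth youngest is A at 1604 Ma, which lies in 1800–1600 Ma: the Statherian.
The sixth youngest is E at 2036 Ma; separation = |1604 − 2036| = 432 Myr.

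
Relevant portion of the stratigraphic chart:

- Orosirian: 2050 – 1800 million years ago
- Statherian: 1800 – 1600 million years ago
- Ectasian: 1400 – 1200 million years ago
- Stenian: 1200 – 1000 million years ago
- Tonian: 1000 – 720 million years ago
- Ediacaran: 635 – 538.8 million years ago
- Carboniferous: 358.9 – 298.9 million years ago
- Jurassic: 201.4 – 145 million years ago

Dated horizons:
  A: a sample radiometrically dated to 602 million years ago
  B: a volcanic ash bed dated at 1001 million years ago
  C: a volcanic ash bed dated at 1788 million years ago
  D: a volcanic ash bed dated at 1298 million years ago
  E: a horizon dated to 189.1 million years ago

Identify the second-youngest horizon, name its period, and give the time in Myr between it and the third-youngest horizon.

Smaller Ma means younger, so youngest first: E 189.1 < A 602 < B 1001 < D 1298 < C 1788.
Counting 2 along gives A (602 Ma); the excerpt puts that inside the Ediacaran, 635–538.8 Ma.
Next in line is B (1001 Ma), and 1001 − 602 = 399 Myr.

A, in the Ediacaran; 399 million years to B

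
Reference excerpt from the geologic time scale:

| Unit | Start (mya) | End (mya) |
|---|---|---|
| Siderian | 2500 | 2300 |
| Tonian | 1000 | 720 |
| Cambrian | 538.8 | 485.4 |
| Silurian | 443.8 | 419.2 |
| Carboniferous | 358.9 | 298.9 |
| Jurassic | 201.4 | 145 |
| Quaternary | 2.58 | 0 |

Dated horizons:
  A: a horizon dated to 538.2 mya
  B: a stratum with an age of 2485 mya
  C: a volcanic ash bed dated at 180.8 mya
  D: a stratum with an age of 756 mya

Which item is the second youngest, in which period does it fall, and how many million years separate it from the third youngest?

A, in the Cambrian; 217.8 million years to D

Smaller Ma means younger, so youngest first: C 180.8 < A 538.2 < D 756 < B 2485.
Counting 2 along gives A (538.2 Ma); the excerpt puts that inside the Cambrian, 538.8–485.4 Ma.
Next in line is D (756 Ma), and 756 − 538.2 = 217.8 Myr.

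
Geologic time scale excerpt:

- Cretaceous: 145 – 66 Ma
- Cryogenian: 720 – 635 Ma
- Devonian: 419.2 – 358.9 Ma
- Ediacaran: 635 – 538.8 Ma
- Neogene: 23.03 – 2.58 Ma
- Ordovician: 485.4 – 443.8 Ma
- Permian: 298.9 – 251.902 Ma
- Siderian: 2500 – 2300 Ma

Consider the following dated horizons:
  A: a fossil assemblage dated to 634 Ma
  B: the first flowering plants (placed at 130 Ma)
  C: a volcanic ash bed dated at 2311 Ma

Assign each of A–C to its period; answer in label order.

A — Ediacaran; B — Cretaceous; C — Siderian

A: 634 Ma lies in 635–538.8 Ma, so Ediacaran.
B: 130 Ma lies in 145–66 Ma, so Cretaceous.
C: 2311 Ma lies in 2500–2300 Ma, so Siderian.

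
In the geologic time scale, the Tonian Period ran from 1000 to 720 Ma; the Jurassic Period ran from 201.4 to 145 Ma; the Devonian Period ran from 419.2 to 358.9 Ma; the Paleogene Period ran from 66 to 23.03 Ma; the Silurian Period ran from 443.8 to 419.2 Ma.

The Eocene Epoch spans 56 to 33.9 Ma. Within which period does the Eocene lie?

The Eocene (56–33.9 Ma) lies entirely within 66–23.03 Ma, the Paleogene Period.

Paleogene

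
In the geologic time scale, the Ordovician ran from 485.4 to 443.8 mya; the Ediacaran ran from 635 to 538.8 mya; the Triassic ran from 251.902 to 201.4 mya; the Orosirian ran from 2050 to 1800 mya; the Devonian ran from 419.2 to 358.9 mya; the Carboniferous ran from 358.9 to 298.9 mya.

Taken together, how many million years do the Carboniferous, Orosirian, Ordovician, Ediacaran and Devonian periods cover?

508.1 million years

Duration is start − end for each: (358.9 − 298.9) + (2050 − 1800) + (485.4 − 443.8) + (635 − 538.8) + (419.2 − 358.9).
That is 60 + 250 + 41.6 + 96.2 + 60.3, which totals 508.1 million years.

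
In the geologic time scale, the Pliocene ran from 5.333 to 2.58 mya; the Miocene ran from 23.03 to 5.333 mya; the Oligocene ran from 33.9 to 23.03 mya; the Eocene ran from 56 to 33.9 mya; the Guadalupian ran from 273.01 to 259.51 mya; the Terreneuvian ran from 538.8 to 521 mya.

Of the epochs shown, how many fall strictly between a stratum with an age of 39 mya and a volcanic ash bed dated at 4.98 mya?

2

The older date is 39 Ma and the younger is 4.98 Ma.
Epochs with start < 39 and end > 4.98 Ma: Oligocene (33.9–23.03), Miocene (23.03–5.333).
That is 2 complete epochs.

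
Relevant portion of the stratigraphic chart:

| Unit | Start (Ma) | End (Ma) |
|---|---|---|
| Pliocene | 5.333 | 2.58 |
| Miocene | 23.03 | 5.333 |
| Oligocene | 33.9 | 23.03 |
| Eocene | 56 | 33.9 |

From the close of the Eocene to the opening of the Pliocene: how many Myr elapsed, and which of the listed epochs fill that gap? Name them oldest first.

The Eocene closes at 33.9 Ma and the Pliocene opens at 5.333 Ma, so the interval is 33.9 − 5.333 = 28.567 Myr.
An epoch fits inside if it starts at or after 33.9 Ma and ends at or before 5.333 Ma; oldest first that gives Oligocene, Miocene.

28.567 million years; Oligocene, Miocene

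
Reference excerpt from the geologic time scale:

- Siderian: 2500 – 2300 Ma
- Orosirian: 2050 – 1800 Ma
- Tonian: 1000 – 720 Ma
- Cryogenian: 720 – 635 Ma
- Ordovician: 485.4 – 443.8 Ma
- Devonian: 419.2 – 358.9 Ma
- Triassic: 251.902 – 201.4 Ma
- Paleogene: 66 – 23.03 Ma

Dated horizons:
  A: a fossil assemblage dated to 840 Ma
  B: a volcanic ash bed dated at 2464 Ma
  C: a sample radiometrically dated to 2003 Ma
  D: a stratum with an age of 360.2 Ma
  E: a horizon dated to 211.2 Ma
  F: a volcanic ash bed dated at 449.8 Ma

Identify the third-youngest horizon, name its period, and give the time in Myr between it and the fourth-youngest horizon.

Smaller Ma means younger, so youngest first: E 211.2 < D 360.2 < F 449.8 < A 840 < C 2003 < B 2464.
Counting 3 along gives F (449.8 Ma); the excerpt puts that inside the Ordovician, 485.4–443.8 Ma.
Next in line is A (840 Ma), and 840 − 449.8 = 390.2 Myr.

F, in the Ordovician; 390.2 million years to A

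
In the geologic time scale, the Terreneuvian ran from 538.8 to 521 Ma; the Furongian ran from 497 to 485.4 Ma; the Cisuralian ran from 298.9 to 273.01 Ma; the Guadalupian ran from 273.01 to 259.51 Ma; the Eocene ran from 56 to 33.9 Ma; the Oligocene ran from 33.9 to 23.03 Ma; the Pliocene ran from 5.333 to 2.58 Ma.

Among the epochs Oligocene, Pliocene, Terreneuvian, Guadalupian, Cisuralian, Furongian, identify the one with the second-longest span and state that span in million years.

Terreneuvian, 17.8 million years

Durations: Oligocene 10.87; Pliocene 2.753; Terreneuvian 17.8; Guadalupian 13.5; Cisuralian 25.89; Furongian 11.6 Myr.
Sorted longest-first: Cisuralian (25.89), Terreneuvian (17.8), Guadalupian (13.5), Furongian (11.6), Oligocene (10.87), Pliocene (2.753).
The second longest is Terreneuvian at 17.8 Myr.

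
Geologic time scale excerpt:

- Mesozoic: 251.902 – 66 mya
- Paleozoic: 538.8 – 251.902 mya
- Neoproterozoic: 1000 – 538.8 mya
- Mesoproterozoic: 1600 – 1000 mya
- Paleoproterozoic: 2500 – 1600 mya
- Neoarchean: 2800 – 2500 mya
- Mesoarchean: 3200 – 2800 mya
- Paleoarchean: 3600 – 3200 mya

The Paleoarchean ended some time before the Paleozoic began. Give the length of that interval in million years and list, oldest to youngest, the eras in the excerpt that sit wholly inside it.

2661.2 million years; Mesoarchean, Neoarchean, Paleoproterozoic, Mesoproterozoic, Neoproterozoic

The Paleoarchean closes at 3200 Ma and the Paleozoic opens at 538.8 Ma, so the interval is 3200 − 538.8 = 2661.2 Myr.
An era fits inside if it starts at or after 3200 Ma and ends at or before 538.8 Ma; oldest first that gives Mesoarchean, Neoarchean, Paleoproterozoic, Mesoproterozoic, Neoproterozoic.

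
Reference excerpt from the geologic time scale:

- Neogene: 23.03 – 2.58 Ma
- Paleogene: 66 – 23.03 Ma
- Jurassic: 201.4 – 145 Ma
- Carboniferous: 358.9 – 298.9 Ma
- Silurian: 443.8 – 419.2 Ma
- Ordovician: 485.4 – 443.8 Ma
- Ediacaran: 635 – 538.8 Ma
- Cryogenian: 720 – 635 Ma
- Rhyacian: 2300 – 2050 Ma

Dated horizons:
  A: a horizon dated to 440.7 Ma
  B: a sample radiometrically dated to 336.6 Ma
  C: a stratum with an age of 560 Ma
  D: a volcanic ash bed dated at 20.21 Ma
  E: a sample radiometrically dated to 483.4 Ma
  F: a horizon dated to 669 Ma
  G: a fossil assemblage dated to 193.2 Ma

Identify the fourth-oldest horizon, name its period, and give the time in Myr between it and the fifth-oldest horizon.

Sorted oldest-first by Ma: F (669), C (560), E (483.4), A (440.7), B (336.6), G (193.2), D (20.21).
The fourth oldest is A at 440.7 Ma, which lies in 443.8–419.2 Ma: the Silurian.
The fifth oldest is B at 336.6 Ma; separation = |440.7 − 336.6| = 104.1 Myr.

A, in the Silurian; 104.1 million years to B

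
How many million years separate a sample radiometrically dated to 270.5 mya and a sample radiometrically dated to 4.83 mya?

270.5 − 4.83 = 265.67 million years.

265.67 million years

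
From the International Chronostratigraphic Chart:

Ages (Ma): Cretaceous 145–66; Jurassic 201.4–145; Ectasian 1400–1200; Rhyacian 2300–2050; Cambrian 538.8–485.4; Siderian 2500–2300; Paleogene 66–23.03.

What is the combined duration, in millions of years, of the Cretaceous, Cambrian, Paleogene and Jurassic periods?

231.77 million years

Duration is start − end for each: (145 − 66) + (538.8 − 485.4) + (66 − 23.03) + (201.4 − 145).
That is 79 + 53.4 + 42.97 + 56.4, which totals 231.77 million years.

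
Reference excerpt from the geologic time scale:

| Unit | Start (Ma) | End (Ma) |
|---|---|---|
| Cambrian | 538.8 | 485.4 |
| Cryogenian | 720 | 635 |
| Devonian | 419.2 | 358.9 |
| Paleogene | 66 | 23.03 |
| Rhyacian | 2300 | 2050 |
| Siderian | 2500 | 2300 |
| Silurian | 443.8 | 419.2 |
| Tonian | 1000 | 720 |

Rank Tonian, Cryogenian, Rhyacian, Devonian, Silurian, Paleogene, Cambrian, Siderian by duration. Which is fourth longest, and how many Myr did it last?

Cryogenian, 85 million years

Start − end for each: Tonian 1000 − 720 = 280; Cryogenian 720 − 635 = 85; Rhyacian 2300 − 2050 = 250; Devonian 419.2 − 358.9 = 60.3; Silurian 443.8 − 419.2 = 24.6; Paleogene 66 − 23.03 = 42.97; Cambrian 538.8 − 485.4 = 53.4; Siderian 2500 − 2300 = 200.
Ranking these from longest: Tonian > Rhyacian > Siderian > Cryogenian > Devonian > Cambrian > Paleogene > Silurian.
Position 4 in that ranking is Cryogenian, which lasted 85 Myr.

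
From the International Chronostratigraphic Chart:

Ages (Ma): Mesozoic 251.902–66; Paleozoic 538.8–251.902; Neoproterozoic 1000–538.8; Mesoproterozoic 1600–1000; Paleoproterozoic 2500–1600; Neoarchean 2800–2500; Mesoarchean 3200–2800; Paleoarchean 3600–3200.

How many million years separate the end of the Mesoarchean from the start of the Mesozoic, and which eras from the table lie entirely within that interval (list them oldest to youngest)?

2548.098 million years; Neoarchean, Paleoproterozoic, Mesoproterozoic, Neoproterozoic, Paleozoic

The Mesoarchean closes at 2800 Ma and the Mesozoic opens at 251.902 Ma, so the interval is 2800 − 251.902 = 2548.098 Myr.
An era fits inside if it starts at or after 2800 Ma and ends at or before 251.902 Ma; oldest first that gives Neoarchean, Paleoproterozoic, Mesoproterozoic, Neoproterozoic, Paleozoic.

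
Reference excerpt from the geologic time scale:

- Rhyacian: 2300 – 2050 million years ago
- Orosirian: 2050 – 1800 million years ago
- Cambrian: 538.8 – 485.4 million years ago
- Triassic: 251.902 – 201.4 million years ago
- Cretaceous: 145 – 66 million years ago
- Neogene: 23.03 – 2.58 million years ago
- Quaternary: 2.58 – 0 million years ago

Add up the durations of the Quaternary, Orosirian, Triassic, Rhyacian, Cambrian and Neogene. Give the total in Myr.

Each duration: Quaternary = 2.58; Orosirian = 250; Triassic = 50.502; Rhyacian = 250; Cambrian = 53.4; Neogene = 20.45.
Sum: 2.58 + 250 + 50.502 + 250 + 53.4 + 20.45 = 626.932 Myr.

626.932 million years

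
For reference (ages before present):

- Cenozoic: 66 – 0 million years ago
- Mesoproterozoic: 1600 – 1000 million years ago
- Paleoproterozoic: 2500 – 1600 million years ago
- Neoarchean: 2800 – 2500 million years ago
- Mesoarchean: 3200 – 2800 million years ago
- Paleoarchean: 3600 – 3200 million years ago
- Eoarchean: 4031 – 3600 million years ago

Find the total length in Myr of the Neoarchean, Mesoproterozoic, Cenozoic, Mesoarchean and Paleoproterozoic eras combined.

Duration is start − end for each: (2800 − 2500) + (1600 − 1000) + (66 − 0) + (3200 − 2800) + (2500 − 1600).
That is 300 + 600 + 66 + 400 + 900, which totals 2266 million years.

2266 million years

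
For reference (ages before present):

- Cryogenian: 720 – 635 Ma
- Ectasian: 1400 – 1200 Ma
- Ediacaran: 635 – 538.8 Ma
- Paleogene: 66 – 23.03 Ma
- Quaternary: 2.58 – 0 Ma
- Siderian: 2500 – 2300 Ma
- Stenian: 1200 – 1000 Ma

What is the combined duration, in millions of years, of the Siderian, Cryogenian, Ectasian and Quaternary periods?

487.58 million years

Each duration: Siderian = 200; Cryogenian = 85; Ectasian = 200; Quaternary = 2.58.
Sum: 200 + 85 + 200 + 2.58 = 487.58 Myr.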